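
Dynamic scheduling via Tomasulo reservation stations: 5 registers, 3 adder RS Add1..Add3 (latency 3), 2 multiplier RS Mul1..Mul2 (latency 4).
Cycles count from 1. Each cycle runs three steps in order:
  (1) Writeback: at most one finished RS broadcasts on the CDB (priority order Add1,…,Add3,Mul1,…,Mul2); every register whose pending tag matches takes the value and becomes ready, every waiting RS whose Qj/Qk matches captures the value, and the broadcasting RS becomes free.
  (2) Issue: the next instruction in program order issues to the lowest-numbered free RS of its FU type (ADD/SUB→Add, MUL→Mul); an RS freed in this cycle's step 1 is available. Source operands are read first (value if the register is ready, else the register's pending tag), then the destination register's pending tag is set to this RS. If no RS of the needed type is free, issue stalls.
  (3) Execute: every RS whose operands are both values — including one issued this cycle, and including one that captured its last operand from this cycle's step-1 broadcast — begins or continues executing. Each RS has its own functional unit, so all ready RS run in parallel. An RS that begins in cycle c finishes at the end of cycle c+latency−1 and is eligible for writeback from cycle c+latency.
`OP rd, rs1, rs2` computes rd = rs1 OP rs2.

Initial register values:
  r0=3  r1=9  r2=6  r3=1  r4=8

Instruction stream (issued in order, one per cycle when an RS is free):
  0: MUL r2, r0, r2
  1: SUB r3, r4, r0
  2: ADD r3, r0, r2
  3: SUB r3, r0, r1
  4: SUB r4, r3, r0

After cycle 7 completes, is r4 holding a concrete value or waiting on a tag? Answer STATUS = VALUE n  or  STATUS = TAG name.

  c1: issue MUL r2<-Mul1  regs: r0:3,r1:9,r2:Mul1,r3:1,r4:8
  c2: issue SUB r3<-Add1  regs: r0:3,r1:9,r2:Mul1,r3:Add1,r4:8
  c3: issue ADD r3<-Add2  regs: r0:3,r1:9,r2:Mul1,r3:Add2,r4:8
  c4: issue SUB r3<-Add3  regs: r0:3,r1:9,r2:Mul1,r3:Add3,r4:8
  c5: CDB Add1=5; issue SUB r4<-Add1  regs: r0:3,r1:9,r2:Mul1,r3:Add3,r4:Add1
  c6: CDB Mul1=18  regs: r0:3,r1:9,r2:18,r3:Add3,r4:Add1
  c7: CDB Add3=-6  regs: r0:3,r1:9,r2:18,r3:-6,r4:Add1

STATUS = TAG Add1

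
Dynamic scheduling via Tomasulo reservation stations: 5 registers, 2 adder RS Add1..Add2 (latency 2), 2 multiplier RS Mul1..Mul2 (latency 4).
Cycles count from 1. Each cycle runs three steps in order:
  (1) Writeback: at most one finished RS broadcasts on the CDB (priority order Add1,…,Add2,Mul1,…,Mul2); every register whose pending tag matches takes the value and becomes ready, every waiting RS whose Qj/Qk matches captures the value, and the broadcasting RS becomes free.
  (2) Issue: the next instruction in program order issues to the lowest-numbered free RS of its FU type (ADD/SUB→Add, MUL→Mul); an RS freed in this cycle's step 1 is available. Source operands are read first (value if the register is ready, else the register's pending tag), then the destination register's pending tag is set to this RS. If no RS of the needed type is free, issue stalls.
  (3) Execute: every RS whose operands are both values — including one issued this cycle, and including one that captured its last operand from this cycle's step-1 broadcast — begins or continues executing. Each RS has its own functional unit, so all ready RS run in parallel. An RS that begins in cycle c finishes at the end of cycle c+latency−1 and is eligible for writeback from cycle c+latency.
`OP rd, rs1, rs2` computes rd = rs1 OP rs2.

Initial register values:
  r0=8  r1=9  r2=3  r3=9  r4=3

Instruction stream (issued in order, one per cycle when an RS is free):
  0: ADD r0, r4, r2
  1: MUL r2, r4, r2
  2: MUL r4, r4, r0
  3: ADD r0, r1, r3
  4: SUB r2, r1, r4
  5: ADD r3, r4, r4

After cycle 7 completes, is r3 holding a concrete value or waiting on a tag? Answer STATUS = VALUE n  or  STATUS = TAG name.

  c1: issue ADD r0<-Add1  regs: r0:Add1,r1:9,r2:3,r3:9,r4:3
  c2: issue MUL r2<-Mul1  regs: r0:Add1,r1:9,r2:Mul1,r3:9,r4:3
  c3: CDB Add1=6; issue MUL r4<-Mul2  regs: r0:6,r1:9,r2:Mul1,r3:9,r4:Mul2
  c4: issue ADD r0<-Add1  regs: r0:Add1,r1:9,r2:Mul1,r3:9,r4:Mul2
  c5: issue SUB r2<-Add2  regs: r0:Add1,r1:9,r2:Add2,r3:9,r4:Mul2
  c6: CDB Add1=18; issue ADD r3<-Add1  regs: r0:18,r1:9,r2:Add2,r3:Add1,r4:Mul2
  c7: CDB Mul1=9  regs: r0:18,r1:9,r2:Add2,r3:Add1,r4:Mul2

STATUS = TAG Add1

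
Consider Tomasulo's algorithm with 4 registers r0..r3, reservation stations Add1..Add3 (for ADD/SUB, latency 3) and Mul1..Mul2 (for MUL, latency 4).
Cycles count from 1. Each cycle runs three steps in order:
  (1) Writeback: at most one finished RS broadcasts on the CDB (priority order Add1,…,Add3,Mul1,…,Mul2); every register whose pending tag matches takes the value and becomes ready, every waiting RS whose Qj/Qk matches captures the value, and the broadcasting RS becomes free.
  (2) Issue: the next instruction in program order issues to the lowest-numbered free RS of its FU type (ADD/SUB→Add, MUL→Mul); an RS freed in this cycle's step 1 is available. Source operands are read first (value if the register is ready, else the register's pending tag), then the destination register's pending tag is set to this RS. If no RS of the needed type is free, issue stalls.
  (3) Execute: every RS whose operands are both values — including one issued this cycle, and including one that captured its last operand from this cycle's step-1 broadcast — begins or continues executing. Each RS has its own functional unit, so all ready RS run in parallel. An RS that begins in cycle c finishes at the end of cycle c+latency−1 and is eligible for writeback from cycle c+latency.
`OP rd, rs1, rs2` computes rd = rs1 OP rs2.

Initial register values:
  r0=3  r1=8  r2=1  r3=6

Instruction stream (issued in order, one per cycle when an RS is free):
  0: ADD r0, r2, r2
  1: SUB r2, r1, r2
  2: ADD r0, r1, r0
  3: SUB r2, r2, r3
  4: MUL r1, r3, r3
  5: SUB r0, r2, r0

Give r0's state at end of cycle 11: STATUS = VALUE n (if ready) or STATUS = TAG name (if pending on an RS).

STATUS = VALUE -9

c1: issue ADD r0<-Add1 | r0:Add1,r1:8,r2:1,r3:6
c2: issue SUB r2<-Add2 | r0:Add1,r1:8,r2:Add2,r3:6
c3: issue ADD r0<-Add3 | r0:Add3,r1:8,r2:Add2,r3:6
c4: CDB Add1=2; issue SUB r2<-Add1 | r0:Add3,r1:8,r2:Add1,r3:6
c5: CDB Add2=7; issue MUL r1<-Mul1 | r0:Add3,r1:Mul1,r2:Add1,r3:6
c6: issue SUB r0<-Add2 | r0:Add2,r1:Mul1,r2:Add1,r3:6
c7: CDB Add3=10 | r0:Add2,r1:Mul1,r2:Add1,r3:6
c8: CDB Add1=1 | r0:Add2,r1:Mul1,r2:1,r3:6
c9: CDB Mul1=36 | r0:Add2,r1:36,r2:1,r3:6
c10: - | r0:Add2,r1:36,r2:1,r3:6
c11: CDB Add2=-9 | r0:-9,r1:36,r2:1,r3:6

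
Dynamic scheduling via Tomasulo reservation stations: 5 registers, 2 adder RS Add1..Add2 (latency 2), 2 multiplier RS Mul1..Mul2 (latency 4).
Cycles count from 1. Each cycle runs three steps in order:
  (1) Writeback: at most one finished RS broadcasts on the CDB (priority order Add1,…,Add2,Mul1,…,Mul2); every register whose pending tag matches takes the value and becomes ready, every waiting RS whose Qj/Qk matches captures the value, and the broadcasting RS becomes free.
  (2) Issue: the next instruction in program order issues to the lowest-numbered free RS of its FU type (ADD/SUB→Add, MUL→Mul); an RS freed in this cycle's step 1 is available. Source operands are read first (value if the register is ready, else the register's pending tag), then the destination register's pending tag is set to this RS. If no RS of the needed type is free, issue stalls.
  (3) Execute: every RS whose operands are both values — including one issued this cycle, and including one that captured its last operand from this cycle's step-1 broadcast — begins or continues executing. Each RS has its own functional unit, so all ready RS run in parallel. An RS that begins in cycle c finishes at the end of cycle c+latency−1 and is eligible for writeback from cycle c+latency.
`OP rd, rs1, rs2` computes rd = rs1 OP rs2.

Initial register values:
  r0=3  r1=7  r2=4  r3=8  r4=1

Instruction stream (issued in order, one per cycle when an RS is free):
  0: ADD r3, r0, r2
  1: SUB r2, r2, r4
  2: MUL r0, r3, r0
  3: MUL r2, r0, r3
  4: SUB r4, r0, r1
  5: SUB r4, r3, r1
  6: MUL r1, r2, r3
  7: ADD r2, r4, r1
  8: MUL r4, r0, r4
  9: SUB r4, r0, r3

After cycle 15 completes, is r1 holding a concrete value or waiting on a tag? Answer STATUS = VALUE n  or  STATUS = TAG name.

  c1: issue ADD r3<-Add1  regs: r0:3,r1:7,r2:4,r3:Add1,r4:1
  c2: issue SUB r2<-Add2  regs: r0:3,r1:7,r2:Add2,r3:Add1,r4:1
  c3: CDB Add1=7; issue MUL r0<-Mul1  regs: r0:Mul1,r1:7,r2:Add2,r3:7,r4:1
  c4: CDB Add2=3; issue MUL r2<-Mul2  regs: r0:Mul1,r1:7,r2:Mul2,r3:7,r4:1
  c5: issue SUB r4<-Add1  regs: r0:Mul1,r1:7,r2:Mul2,r3:7,r4:Add1
  c6: issue SUB r4<-Add2  regs: r0:Mul1,r1:7,r2:Mul2,r3:7,r4:Add2
  c7: CDB Mul1=21; issue MUL r1<-Mul1  regs: r0:21,r1:Mul1,r2:Mul2,r3:7,r4:Add2
  c8: CDB Add2=0; issue ADD r2<-Add2  regs: r0:21,r1:Mul1,r2:Add2,r3:7,r4:0
  c9: CDB Add1=14; stall  regs: r0:21,r1:Mul1,r2:Add2,r3:7,r4:0
  c10: stall  regs: r0:21,r1:Mul1,r2:Add2,r3:7,r4:0
  c11: CDB Mul2=147; issue MUL r4<-Mul2  regs: r0:21,r1:Mul1,r2:Add2,r3:7,r4:Mul2
  c12: issue SUB r4<-Add1  regs: r0:21,r1:Mul1,r2:Add2,r3:7,r4:Add1
  c13: -  regs: r0:21,r1:Mul1,r2:Add2,r3:7,r4:Add1
  c14: CDB Add1=14  regs: r0:21,r1:Mul1,r2:Add2,r3:7,r4:14
  c15: CDB Mul1=1029  regs: r0:21,r1:1029,r2:Add2,r3:7,r4:14

STATUS = VALUE 1029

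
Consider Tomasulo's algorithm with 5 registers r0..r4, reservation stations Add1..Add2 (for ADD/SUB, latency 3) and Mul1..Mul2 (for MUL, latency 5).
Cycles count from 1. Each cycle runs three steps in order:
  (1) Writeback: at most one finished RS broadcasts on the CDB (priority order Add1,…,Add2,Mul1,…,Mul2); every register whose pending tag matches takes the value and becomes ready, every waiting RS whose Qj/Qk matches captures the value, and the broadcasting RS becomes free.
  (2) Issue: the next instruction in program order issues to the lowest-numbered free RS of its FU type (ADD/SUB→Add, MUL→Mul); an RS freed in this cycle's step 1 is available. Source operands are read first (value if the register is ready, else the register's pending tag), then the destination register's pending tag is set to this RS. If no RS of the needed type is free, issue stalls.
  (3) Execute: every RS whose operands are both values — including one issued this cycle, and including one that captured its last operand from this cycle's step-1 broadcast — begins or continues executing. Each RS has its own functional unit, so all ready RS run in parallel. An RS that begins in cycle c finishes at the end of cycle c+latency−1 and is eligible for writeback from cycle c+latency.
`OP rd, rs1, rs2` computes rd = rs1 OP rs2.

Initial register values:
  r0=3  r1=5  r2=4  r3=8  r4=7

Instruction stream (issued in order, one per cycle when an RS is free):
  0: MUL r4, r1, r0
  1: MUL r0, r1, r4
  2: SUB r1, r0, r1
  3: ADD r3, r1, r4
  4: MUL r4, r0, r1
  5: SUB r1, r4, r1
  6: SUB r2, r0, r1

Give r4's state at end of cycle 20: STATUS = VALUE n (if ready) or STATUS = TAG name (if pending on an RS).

cycle 1: issue MUL r4<-Mul1 // r0:3,r1:5,r2:4,r3:8,r4:Mul1
cycle 2: issue MUL r0<-Mul2 // r0:Mul2,r1:5,r2:4,r3:8,r4:Mul1
cycle 3: issue SUB r1<-Add1 // r0:Mul2,r1:Add1,r2:4,r3:8,r4:Mul1
cycle 4: issue ADD r3<-Add2 // r0:Mul2,r1:Add1,r2:4,r3:Add2,r4:Mul1
cycle 5: stall // r0:Mul2,r1:Add1,r2:4,r3:Add2,r4:Mul1
cycle 6: CDB Mul1=15; issue MUL r4<-Mul1 // r0:Mul2,r1:Add1,r2:4,r3:Add2,r4:Mul1
cycle 7: stall // r0:Mul2,r1:Add1,r2:4,r3:Add2,r4:Mul1
cycle 8: stall // r0:Mul2,r1:Add1,r2:4,r3:Add2,r4:Mul1
cycle 9: stall // r0:Mul2,r1:Add1,r2:4,r3:Add2,r4:Mul1
cycle 10: stall // r0:Mul2,r1:Add1,r2:4,r3:Add2,r4:Mul1
cycle 11: CDB Mul2=75; stall // r0:75,r1:Add1,r2:4,r3:Add2,r4:Mul1
cycle 12: stall // r0:75,r1:Add1,r2:4,r3:Add2,r4:Mul1
cycle 13: stall // r0:75,r1:Add1,r2:4,r3:Add2,r4:Mul1
cycle 14: CDB Add1=70; issue SUB r1<-Add1 // r0:75,r1:Add1,r2:4,r3:Add2,r4:Mul1
cycle 15: stall // r0:75,r1:Add1,r2:4,r3:Add2,r4:Mul1
cycle 16: stall // r0:75,r1:Add1,r2:4,r3:Add2,r4:Mul1
cycle 17: CDB Add2=85; issue SUB r2<-Add2 // r0:75,r1:Add1,r2:Add2,r3:85,r4:Mul1
cycle 18: - // r0:75,r1:Add1,r2:Add2,r3:85,r4:Mul1
cycle 19: CDB Mul1=5250 // r0:75,r1:Add1,r2:Add2,r3:85,r4:5250
cycle 20: - // r0:75,r1:Add1,r2:Add2,r3:85,r4:5250

STATUS = VALUE 5250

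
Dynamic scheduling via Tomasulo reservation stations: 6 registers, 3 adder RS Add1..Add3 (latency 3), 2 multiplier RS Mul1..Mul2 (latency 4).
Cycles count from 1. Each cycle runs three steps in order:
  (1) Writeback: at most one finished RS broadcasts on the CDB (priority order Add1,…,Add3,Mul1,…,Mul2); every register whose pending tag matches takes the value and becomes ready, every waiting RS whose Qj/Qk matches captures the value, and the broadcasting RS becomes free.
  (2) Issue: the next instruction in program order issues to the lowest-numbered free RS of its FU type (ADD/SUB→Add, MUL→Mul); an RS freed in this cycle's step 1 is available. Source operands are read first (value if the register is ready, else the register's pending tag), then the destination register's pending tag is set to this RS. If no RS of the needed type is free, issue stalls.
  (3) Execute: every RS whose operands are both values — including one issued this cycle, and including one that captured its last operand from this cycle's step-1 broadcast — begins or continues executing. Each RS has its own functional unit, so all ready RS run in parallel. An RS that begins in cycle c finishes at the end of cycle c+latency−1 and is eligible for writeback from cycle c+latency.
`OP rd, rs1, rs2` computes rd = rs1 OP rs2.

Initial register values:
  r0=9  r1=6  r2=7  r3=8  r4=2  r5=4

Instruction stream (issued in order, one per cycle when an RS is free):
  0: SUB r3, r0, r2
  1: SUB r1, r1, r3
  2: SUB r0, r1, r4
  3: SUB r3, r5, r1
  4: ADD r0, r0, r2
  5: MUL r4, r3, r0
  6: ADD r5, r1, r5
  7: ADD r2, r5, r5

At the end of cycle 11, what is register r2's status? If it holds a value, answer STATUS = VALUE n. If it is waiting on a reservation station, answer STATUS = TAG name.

STATUS = TAG Add3

cycle 1: issue SUB r3<-Add1 // r0:9,r1:6,r2:7,r3:Add1,r4:2,r5:4
cycle 2: issue SUB r1<-Add2 // r0:9,r1:Add2,r2:7,r3:Add1,r4:2,r5:4
cycle 3: issue SUB r0<-Add3 // r0:Add3,r1:Add2,r2:7,r3:Add1,r4:2,r5:4
cycle 4: CDB Add1=2; issue SUB r3<-Add1 // r0:Add3,r1:Add2,r2:7,r3:Add1,r4:2,r5:4
cycle 5: stall // r0:Add3,r1:Add2,r2:7,r3:Add1,r4:2,r5:4
cycle 6: stall // r0:Add3,r1:Add2,r2:7,r3:Add1,r4:2,r5:4
cycle 7: CDB Add2=4; issue ADD r0<-Add2 // r0:Add2,r1:4,r2:7,r3:Add1,r4:2,r5:4
cycle 8: issue MUL r4<-Mul1 // r0:Add2,r1:4,r2:7,r3:Add1,r4:Mul1,r5:4
cycle 9: stall // r0:Add2,r1:4,r2:7,r3:Add1,r4:Mul1,r5:4
cycle 10: CDB Add1=0; issue ADD r5<-Add1 // r0:Add2,r1:4,r2:7,r3:0,r4:Mul1,r5:Add1
cycle 11: CDB Add3=2; issue ADD r2<-Add3 // r0:Add2,r1:4,r2:Add3,r3:0,r4:Mul1,r5:Add1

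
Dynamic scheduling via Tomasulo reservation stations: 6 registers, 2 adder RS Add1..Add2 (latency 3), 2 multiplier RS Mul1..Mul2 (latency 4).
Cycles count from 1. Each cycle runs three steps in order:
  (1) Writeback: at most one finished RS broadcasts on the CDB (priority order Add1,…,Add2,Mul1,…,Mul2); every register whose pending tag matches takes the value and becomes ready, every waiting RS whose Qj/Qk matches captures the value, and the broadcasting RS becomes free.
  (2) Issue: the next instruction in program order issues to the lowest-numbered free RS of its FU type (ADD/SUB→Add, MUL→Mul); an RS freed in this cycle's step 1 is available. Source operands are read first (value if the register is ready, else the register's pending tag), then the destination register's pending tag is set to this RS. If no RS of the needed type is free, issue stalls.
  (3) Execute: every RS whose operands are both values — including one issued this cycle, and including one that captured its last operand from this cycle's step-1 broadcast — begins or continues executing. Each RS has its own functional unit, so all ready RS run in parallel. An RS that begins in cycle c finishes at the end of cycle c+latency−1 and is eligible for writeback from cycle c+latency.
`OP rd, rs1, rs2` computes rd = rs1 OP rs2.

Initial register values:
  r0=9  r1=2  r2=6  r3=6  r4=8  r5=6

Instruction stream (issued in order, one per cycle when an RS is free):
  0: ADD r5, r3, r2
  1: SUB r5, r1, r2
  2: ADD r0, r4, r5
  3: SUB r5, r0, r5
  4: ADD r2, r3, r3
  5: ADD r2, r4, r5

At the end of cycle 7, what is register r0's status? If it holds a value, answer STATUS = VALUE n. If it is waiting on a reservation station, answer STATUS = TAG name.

c1: issue ADD r5<-Add1 | r0:9,r1:2,r2:6,r3:6,r4:8,r5:Add1
c2: issue SUB r5<-Add2 | r0:9,r1:2,r2:6,r3:6,r4:8,r5:Add2
c3: stall | r0:9,r1:2,r2:6,r3:6,r4:8,r5:Add2
c4: CDB Add1=12; issue ADD r0<-Add1 | r0:Add1,r1:2,r2:6,r3:6,r4:8,r5:Add2
c5: CDB Add2=-4; issue SUB r5<-Add2 | r0:Add1,r1:2,r2:6,r3:6,r4:8,r5:Add2
c6: stall | r0:Add1,r1:2,r2:6,r3:6,r4:8,r5:Add2
c7: stall | r0:Add1,r1:2,r2:6,r3:6,r4:8,r5:Add2

STATUS = TAG Add1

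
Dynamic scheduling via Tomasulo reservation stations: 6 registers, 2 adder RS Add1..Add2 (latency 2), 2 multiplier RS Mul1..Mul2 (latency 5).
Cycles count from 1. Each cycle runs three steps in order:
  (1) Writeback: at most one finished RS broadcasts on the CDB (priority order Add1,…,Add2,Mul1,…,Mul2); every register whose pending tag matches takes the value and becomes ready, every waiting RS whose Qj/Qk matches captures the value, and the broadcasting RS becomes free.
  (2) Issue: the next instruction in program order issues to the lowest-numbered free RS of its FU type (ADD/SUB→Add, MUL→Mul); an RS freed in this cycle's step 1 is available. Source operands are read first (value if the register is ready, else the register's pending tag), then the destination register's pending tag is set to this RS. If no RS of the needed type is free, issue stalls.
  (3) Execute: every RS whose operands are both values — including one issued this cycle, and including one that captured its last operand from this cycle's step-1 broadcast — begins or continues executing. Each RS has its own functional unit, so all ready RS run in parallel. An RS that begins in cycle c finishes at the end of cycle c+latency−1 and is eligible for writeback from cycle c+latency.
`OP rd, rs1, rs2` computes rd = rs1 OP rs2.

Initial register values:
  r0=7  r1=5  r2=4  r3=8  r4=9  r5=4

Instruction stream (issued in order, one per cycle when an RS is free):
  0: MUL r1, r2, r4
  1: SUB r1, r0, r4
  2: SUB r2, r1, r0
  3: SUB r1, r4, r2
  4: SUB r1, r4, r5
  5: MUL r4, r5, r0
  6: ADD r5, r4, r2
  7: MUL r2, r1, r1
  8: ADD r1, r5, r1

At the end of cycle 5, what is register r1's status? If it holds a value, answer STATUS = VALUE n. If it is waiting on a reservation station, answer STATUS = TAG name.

STATUS = TAG Add1

  c1: issue MUL r1<-Mul1  regs: r0:7,r1:Mul1,r2:4,r3:8,r4:9,r5:4
  c2: issue SUB r1<-Add1  regs: r0:7,r1:Add1,r2:4,r3:8,r4:9,r5:4
  c3: issue SUB r2<-Add2  regs: r0:7,r1:Add1,r2:Add2,r3:8,r4:9,r5:4
  c4: CDB Add1=-2; issue SUB r1<-Add1  regs: r0:7,r1:Add1,r2:Add2,r3:8,r4:9,r5:4
  c5: stall  regs: r0:7,r1:Add1,r2:Add2,r3:8,r4:9,r5:4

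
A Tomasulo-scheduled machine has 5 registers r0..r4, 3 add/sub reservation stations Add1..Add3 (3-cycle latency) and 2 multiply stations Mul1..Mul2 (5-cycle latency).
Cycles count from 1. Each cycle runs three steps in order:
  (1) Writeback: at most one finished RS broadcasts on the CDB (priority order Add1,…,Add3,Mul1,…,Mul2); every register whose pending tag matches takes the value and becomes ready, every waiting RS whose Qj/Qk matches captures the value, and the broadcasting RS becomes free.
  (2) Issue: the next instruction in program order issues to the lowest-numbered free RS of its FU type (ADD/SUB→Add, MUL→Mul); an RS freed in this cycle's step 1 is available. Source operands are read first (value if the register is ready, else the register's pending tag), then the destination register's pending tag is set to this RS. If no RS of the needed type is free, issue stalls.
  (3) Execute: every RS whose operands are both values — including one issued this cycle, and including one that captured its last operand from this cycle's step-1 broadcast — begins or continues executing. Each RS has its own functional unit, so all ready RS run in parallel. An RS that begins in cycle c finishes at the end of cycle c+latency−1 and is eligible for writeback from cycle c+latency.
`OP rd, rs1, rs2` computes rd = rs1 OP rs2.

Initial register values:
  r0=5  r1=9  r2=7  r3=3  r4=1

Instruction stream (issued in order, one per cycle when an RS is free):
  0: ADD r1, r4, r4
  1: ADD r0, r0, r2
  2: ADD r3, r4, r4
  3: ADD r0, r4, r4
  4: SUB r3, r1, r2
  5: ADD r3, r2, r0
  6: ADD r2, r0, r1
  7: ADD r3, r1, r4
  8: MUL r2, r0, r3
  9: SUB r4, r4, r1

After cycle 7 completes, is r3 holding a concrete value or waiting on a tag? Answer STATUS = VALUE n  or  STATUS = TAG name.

  c1: issue ADD r1<-Add1  regs: r0:5,r1:Add1,r2:7,r3:3,r4:1
  c2: issue ADD r0<-Add2  regs: r0:Add2,r1:Add1,r2:7,r3:3,r4:1
  c3: issue ADD r3<-Add3  regs: r0:Add2,r1:Add1,r2:7,r3:Add3,r4:1
  c4: CDB Add1=2; issue ADD r0<-Add1  regs: r0:Add1,r1:2,r2:7,r3:Add3,r4:1
  c5: CDB Add2=12; issue SUB r3<-Add2  regs: r0:Add1,r1:2,r2:7,r3:Add2,r4:1
  c6: CDB Add3=2; issue ADD r3<-Add3  regs: r0:Add1,r1:2,r2:7,r3:Add3,r4:1
  c7: CDB Add1=2; issue ADD r2<-Add1  regs: r0:2,r1:2,r2:Add1,r3:Add3,r4:1

STATUS = TAG Add3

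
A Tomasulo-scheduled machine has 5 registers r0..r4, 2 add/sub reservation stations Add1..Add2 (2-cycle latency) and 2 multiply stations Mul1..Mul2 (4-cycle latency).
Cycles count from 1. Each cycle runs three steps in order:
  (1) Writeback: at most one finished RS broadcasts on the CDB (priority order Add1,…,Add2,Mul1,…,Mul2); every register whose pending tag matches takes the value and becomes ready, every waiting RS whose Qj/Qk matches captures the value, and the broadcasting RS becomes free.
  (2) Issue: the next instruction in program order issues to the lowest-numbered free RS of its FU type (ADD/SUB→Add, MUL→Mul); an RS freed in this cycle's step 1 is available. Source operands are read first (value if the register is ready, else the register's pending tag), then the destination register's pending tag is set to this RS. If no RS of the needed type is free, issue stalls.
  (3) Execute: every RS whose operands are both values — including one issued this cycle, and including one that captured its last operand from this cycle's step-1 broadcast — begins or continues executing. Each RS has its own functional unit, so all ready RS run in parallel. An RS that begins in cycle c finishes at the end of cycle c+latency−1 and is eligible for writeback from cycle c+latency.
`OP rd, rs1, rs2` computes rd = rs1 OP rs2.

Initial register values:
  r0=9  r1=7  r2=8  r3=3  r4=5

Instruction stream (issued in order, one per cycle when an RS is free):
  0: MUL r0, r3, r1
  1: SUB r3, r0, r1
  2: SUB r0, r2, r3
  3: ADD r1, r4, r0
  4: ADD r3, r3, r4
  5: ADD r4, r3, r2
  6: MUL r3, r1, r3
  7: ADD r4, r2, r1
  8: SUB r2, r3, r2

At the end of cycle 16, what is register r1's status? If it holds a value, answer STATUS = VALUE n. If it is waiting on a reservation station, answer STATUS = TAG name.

c1: issue MUL r0<-Mul1 | r0:Mul1,r1:7,r2:8,r3:3,r4:5
c2: issue SUB r3<-Add1 | r0:Mul1,r1:7,r2:8,r3:Add1,r4:5
c3: issue SUB r0<-Add2 | r0:Add2,r1:7,r2:8,r3:Add1,r4:5
c4: stall | r0:Add2,r1:7,r2:8,r3:Add1,r4:5
c5: CDB Mul1=21; stall | r0:Add2,r1:7,r2:8,r3:Add1,r4:5
c6: stall | r0:Add2,r1:7,r2:8,r3:Add1,r4:5
c7: CDB Add1=14; issue ADD r1<-Add1 | r0:Add2,r1:Add1,r2:8,r3:14,r4:5
c8: stall | r0:Add2,r1:Add1,r2:8,r3:14,r4:5
c9: CDB Add2=-6; issue ADD r3<-Add2 | r0:-6,r1:Add1,r2:8,r3:Add2,r4:5
c10: stall | r0:-6,r1:Add1,r2:8,r3:Add2,r4:5
c11: CDB Add1=-1; issue ADD r4<-Add1 | r0:-6,r1:-1,r2:8,r3:Add2,r4:Add1
c12: CDB Add2=19; issue MUL r3<-Mul1 | r0:-6,r1:-1,r2:8,r3:Mul1,r4:Add1
c13: issue ADD r4<-Add2 | r0:-6,r1:-1,r2:8,r3:Mul1,r4:Add2
c14: CDB Add1=27; issue SUB r2<-Add1 | r0:-6,r1:-1,r2:Add1,r3:Mul1,r4:Add2
c15: CDB Add2=7 | r0:-6,r1:-1,r2:Add1,r3:Mul1,r4:7
c16: CDB Mul1=-19 | r0:-6,r1:-1,r2:Add1,r3:-19,r4:7

STATUS = VALUE -1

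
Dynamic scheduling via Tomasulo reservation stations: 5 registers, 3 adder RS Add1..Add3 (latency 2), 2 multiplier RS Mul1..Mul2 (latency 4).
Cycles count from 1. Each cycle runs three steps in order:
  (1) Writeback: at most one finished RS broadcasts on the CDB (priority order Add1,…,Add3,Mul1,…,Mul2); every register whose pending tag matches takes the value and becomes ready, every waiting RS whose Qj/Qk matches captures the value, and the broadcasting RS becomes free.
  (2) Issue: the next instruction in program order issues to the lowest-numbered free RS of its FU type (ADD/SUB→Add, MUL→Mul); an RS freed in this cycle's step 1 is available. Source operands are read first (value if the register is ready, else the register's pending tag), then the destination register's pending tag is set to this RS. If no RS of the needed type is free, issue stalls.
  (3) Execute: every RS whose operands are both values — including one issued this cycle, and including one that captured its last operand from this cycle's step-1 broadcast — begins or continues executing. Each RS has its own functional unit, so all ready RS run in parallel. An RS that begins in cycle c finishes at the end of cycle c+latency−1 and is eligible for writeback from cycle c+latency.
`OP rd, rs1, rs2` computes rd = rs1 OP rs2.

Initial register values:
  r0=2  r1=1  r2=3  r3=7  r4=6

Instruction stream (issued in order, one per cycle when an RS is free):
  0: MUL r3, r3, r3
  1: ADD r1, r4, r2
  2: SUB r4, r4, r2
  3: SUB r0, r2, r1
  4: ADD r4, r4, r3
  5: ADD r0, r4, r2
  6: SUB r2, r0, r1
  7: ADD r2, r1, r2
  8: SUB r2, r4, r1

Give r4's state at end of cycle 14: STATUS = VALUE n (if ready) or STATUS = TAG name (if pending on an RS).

cycle 1: issue MUL r3<-Mul1 // r0:2,r1:1,r2:3,r3:Mul1,r4:6
cycle 2: issue ADD r1<-Add1 // r0:2,r1:Add1,r2:3,r3:Mul1,r4:6
cycle 3: issue SUB r4<-Add2 // r0:2,r1:Add1,r2:3,r3:Mul1,r4:Add2
cycle 4: CDB Add1=9; issue SUB r0<-Add1 // r0:Add1,r1:9,r2:3,r3:Mul1,r4:Add2
cycle 5: CDB Add2=3; issue ADD r4<-Add2 // r0:Add1,r1:9,r2:3,r3:Mul1,r4:Add2
cycle 6: CDB Add1=-6; issue ADD r0<-Add1 // r0:Add1,r1:9,r2:3,r3:Mul1,r4:Add2
cycle 7: CDB Mul1=49; issue SUB r2<-Add3 // r0:Add1,r1:9,r2:Add3,r3:49,r4:Add2
cycle 8: stall // r0:Add1,r1:9,r2:Add3,r3:49,r4:Add2
cycle 9: CDB Add2=52; issue ADD r2<-Add2 // r0:Add1,r1:9,r2:Add2,r3:49,r4:52
cycle 10: stall // r0:Add1,r1:9,r2:Add2,r3:49,r4:52
cycle 11: CDB Add1=55; issue SUB r2<-Add1 // r0:55,r1:9,r2:Add1,r3:49,r4:52
cycle 12: - // r0:55,r1:9,r2:Add1,r3:49,r4:52
cycle 13: CDB Add1=43 // r0:55,r1:9,r2:43,r3:49,r4:52
cycle 14: CDB Add3=46 // r0:55,r1:9,r2:43,r3:49,r4:52

STATUS = VALUE 52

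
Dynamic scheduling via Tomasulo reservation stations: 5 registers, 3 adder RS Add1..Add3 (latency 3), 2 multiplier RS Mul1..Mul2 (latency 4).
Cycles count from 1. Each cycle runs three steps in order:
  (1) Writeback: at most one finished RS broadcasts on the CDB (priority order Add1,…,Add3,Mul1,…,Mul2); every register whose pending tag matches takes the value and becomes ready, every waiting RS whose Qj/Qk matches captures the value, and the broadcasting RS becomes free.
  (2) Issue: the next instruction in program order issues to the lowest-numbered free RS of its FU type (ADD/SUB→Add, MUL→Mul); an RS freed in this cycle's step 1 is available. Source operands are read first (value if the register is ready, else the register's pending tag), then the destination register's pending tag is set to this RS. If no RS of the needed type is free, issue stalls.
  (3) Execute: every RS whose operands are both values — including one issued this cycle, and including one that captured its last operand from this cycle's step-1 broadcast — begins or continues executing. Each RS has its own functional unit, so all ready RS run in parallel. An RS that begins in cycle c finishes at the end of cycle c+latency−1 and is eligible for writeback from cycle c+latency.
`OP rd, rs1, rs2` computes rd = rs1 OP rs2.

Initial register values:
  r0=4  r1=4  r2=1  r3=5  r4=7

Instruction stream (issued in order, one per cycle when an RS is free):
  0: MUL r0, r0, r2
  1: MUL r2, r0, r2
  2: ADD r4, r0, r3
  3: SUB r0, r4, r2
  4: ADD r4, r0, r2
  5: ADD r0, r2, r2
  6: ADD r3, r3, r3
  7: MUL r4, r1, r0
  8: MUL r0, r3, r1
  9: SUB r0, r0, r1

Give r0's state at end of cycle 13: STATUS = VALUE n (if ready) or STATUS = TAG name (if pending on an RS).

c1: issue MUL r0<-Mul1 | r0:Mul1,r1:4,r2:1,r3:5,r4:7
c2: issue MUL r2<-Mul2 | r0:Mul1,r1:4,r2:Mul2,r3:5,r4:7
c3: issue ADD r4<-Add1 | r0:Mul1,r1:4,r2:Mul2,r3:5,r4:Add1
c4: issue SUB r0<-Add2 | r0:Add2,r1:4,r2:Mul2,r3:5,r4:Add1
c5: CDB Mul1=4; issue ADD r4<-Add3 | r0:Add2,r1:4,r2:Mul2,r3:5,r4:Add3
c6: stall | r0:Add2,r1:4,r2:Mul2,r3:5,r4:Add3
c7: stall | r0:Add2,r1:4,r2:Mul2,r3:5,r4:Add3
c8: CDB Add1=9; issue ADD r0<-Add1 | r0:Add1,r1:4,r2:Mul2,r3:5,r4:Add3
c9: CDB Mul2=4; stall | r0:Add1,r1:4,r2:4,r3:5,r4:Add3
c10: stall | r0:Add1,r1:4,r2:4,r3:5,r4:Add3
c11: stall | r0:Add1,r1:4,r2:4,r3:5,r4:Add3
c12: CDB Add1=8; issue ADD r3<-Add1 | r0:8,r1:4,r2:4,r3:Add1,r4:Add3
c13: CDB Add2=5; issue MUL r4<-Mul1 | r0:8,r1:4,r2:4,r3:Add1,r4:Mul1

STATUS = VALUE 8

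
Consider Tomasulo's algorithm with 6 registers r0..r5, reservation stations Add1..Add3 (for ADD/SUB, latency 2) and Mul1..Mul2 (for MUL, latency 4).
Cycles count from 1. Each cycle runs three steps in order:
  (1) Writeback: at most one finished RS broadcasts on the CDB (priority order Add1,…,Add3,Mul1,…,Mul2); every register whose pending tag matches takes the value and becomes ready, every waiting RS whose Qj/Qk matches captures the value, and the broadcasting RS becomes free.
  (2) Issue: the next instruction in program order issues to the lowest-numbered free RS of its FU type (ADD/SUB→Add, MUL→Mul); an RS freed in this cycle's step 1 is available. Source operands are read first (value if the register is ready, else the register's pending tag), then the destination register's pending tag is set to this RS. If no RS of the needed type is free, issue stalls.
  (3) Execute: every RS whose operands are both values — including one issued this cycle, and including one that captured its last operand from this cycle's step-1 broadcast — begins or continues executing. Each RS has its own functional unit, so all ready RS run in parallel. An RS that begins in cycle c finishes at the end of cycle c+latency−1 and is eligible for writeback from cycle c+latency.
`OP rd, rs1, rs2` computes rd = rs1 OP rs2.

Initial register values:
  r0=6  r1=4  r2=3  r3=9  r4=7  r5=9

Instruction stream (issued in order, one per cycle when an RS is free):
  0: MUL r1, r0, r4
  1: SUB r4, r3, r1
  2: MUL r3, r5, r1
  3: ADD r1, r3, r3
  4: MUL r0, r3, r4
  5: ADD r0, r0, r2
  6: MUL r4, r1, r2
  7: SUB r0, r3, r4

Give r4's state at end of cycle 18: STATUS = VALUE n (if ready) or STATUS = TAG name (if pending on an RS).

STATUS = VALUE 2268

  c1: issue MUL r1<-Mul1  regs: r0:6,r1:Mul1,r2:3,r3:9,r4:7,r5:9
  c2: issue SUB r4<-Add1  regs: r0:6,r1:Mul1,r2:3,r3:9,r4:Add1,r5:9
  c3: issue MUL r3<-Mul2  regs: r0:6,r1:Mul1,r2:3,r3:Mul2,r4:Add1,r5:9
  c4: issue ADD r1<-Add2  regs: r0:6,r1:Add2,r2:3,r3:Mul2,r4:Add1,r5:9
  c5: CDB Mul1=42; issue MUL r0<-Mul1  regs: r0:Mul1,r1:Add2,r2:3,r3:Mul2,r4:Add1,r5:9
  c6: issue ADD r0<-Add3  regs: r0:Add3,r1:Add2,r2:3,r3:Mul2,r4:Add1,r5:9
  c7: CDB Add1=-33; stall  regs: r0:Add3,r1:Add2,r2:3,r3:Mul2,r4:-33,r5:9
  c8: stall  regs: r0:Add3,r1:Add2,r2:3,r3:Mul2,r4:-33,r5:9
  c9: CDB Mul2=378; issue MUL r4<-Mul2  regs: r0:Add3,r1:Add2,r2:3,r3:378,r4:Mul2,r5:9
  c10: issue SUB r0<-Add1  regs: r0:Add1,r1:Add2,r2:3,r3:378,r4:Mul2,r5:9
  c11: CDB Add2=756  regs: r0:Add1,r1:756,r2:3,r3:378,r4:Mul2,r5:9
  c12: -  regs: r0:Add1,r1:756,r2:3,r3:378,r4:Mul2,r5:9
  c13: CDB Mul1=-12474  regs: r0:Add1,r1:756,r2:3,r3:378,r4:Mul2,r5:9
  c14: -  regs: r0:Add1,r1:756,r2:3,r3:378,r4:Mul2,r5:9
  c15: CDB Add3=-12471  regs: r0:Add1,r1:756,r2:3,r3:378,r4:Mul2,r5:9
  c16: CDB Mul2=2268  regs: r0:Add1,r1:756,r2:3,r3:378,r4:2268,r5:9
  c17: -  regs: r0:Add1,r1:756,r2:3,r3:378,r4:2268,r5:9
  c18: CDB Add1=-1890  regs: r0:-1890,r1:756,r2:3,r3:378,r4:2268,r5:9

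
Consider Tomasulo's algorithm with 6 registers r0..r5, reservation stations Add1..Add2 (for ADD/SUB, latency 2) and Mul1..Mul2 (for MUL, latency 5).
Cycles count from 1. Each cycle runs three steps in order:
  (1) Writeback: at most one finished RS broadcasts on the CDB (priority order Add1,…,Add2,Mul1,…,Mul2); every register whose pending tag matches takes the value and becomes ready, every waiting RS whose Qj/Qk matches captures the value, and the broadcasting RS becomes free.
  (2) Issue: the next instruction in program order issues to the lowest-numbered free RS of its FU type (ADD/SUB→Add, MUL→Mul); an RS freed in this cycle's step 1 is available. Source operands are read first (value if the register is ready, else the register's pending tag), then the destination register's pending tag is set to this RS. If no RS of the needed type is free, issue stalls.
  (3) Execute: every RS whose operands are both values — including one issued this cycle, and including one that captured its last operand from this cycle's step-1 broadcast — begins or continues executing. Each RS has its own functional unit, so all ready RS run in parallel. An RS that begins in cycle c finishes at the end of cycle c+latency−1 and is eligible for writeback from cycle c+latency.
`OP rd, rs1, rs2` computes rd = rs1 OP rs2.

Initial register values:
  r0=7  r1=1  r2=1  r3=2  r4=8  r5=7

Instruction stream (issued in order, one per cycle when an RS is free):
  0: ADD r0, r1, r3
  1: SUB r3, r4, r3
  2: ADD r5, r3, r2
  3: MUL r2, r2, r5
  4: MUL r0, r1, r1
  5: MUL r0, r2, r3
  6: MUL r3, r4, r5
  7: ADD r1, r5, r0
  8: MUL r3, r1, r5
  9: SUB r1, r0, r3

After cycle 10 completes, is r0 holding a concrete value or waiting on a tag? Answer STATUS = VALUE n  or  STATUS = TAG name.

STATUS = TAG Mul2

cycle 1: issue ADD r0<-Add1 // r0:Add1,r1:1,r2:1,r3:2,r4:8,r5:7
cycle 2: issue SUB r3<-Add2 // r0:Add1,r1:1,r2:1,r3:Add2,r4:8,r5:7
cycle 3: CDB Add1=3; issue ADD r5<-Add1 // r0:3,r1:1,r2:1,r3:Add2,r4:8,r5:Add1
cycle 4: CDB Add2=6; issue MUL r2<-Mul1 // r0:3,r1:1,r2:Mul1,r3:6,r4:8,r5:Add1
cycle 5: issue MUL r0<-Mul2 // r0:Mul2,r1:1,r2:Mul1,r3:6,r4:8,r5:Add1
cycle 6: CDB Add1=7; stall // r0:Mul2,r1:1,r2:Mul1,r3:6,r4:8,r5:7
cycle 7: stall // r0:Mul2,r1:1,r2:Mul1,r3:6,r4:8,r5:7
cycle 8: stall // r0:Mul2,r1:1,r2:Mul1,r3:6,r4:8,r5:7
cycle 9: stall // r0:Mul2,r1:1,r2:Mul1,r3:6,r4:8,r5:7
cycle 10: CDB Mul2=1; issue MUL r0<-Mul2 // r0:Mul2,r1:1,r2:Mul1,r3:6,r4:8,r5:7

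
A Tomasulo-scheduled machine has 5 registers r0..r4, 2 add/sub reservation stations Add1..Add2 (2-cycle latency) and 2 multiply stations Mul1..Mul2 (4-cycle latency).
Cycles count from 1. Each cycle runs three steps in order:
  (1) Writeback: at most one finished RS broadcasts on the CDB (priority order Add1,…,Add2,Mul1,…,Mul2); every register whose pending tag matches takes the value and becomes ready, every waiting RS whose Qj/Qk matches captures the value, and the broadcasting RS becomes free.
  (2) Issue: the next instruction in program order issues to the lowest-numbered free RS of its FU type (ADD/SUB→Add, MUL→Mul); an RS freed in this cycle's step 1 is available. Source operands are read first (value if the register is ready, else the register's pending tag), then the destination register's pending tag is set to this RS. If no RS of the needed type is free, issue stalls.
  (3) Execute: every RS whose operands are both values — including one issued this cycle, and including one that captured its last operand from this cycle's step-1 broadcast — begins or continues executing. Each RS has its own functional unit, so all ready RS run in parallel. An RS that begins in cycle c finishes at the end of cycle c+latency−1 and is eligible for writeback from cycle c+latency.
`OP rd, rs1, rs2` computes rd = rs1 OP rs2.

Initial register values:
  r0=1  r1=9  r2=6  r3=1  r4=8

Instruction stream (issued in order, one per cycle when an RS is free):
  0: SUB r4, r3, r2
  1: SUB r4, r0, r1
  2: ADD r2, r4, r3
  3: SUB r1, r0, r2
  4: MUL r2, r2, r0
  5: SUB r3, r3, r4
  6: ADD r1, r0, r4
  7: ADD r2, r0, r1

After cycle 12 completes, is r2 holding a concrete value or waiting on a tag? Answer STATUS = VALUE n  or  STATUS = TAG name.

STATUS = VALUE -6

c1: issue SUB r4<-Add1 | r0:1,r1:9,r2:6,r3:1,r4:Add1
c2: issue SUB r4<-Add2 | r0:1,r1:9,r2:6,r3:1,r4:Add2
c3: CDB Add1=-5; issue ADD r2<-Add1 | r0:1,r1:9,r2:Add1,r3:1,r4:Add2
c4: CDB Add2=-8; issue SUB r1<-Add2 | r0:1,r1:Add2,r2:Add1,r3:1,r4:-8
c5: issue MUL r2<-Mul1 | r0:1,r1:Add2,r2:Mul1,r3:1,r4:-8
c6: CDB Add1=-7; issue SUB r3<-Add1 | r0:1,r1:Add2,r2:Mul1,r3:Add1,r4:-8
c7: stall | r0:1,r1:Add2,r2:Mul1,r3:Add1,r4:-8
c8: CDB Add1=9; issue ADD r1<-Add1 | r0:1,r1:Add1,r2:Mul1,r3:9,r4:-8
c9: CDB Add2=8; issue ADD r2<-Add2 | r0:1,r1:Add1,r2:Add2,r3:9,r4:-8
c10: CDB Add1=-7 | r0:1,r1:-7,r2:Add2,r3:9,r4:-8
c11: CDB Mul1=-7 | r0:1,r1:-7,r2:Add2,r3:9,r4:-8
c12: CDB Add2=-6 | r0:1,r1:-7,r2:-6,r3:9,r4:-8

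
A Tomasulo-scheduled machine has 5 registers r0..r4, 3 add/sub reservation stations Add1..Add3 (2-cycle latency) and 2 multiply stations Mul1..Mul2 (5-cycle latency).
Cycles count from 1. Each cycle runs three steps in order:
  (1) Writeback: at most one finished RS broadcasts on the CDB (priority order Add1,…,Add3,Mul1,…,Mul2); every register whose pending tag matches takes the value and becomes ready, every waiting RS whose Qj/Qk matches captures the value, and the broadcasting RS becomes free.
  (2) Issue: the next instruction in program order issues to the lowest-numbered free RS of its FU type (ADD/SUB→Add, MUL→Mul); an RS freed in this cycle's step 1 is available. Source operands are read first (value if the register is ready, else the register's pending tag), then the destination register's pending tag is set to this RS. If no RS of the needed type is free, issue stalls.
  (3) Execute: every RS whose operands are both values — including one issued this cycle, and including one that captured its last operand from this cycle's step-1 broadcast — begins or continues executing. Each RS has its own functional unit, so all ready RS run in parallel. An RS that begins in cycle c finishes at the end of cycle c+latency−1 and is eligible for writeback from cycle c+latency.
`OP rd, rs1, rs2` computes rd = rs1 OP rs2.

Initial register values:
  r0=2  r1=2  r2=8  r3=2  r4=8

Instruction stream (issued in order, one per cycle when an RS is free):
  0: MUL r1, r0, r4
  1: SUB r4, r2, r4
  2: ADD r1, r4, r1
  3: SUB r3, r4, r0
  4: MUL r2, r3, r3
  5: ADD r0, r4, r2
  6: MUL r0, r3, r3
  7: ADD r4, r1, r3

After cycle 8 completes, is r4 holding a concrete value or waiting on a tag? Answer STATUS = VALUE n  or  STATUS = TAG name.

STATUS = TAG Add3

  c1: issue MUL r1<-Mul1  regs: r0:2,r1:Mul1,r2:8,r3:2,r4:8
  c2: issue SUB r4<-Add1  regs: r0:2,r1:Mul1,r2:8,r3:2,r4:Add1
  c3: issue ADD r1<-Add2  regs: r0:2,r1:Add2,r2:8,r3:2,r4:Add1
  c4: CDB Add1=0; issue SUB r3<-Add1  regs: r0:2,r1:Add2,r2:8,r3:Add1,r4:0
  c5: issue MUL r2<-Mul2  regs: r0:2,r1:Add2,r2:Mul2,r3:Add1,r4:0
  c6: CDB Add1=-2; issue ADD r0<-Add1  regs: r0:Add1,r1:Add2,r2:Mul2,r3:-2,r4:0
  c7: CDB Mul1=16; issue MUL r0<-Mul1  regs: r0:Mul1,r1:Add2,r2:Mul2,r3:-2,r4:0
  c8: issue ADD r4<-Add3  regs: r0:Mul1,r1:Add2,r2:Mul2,r3:-2,r4:Add3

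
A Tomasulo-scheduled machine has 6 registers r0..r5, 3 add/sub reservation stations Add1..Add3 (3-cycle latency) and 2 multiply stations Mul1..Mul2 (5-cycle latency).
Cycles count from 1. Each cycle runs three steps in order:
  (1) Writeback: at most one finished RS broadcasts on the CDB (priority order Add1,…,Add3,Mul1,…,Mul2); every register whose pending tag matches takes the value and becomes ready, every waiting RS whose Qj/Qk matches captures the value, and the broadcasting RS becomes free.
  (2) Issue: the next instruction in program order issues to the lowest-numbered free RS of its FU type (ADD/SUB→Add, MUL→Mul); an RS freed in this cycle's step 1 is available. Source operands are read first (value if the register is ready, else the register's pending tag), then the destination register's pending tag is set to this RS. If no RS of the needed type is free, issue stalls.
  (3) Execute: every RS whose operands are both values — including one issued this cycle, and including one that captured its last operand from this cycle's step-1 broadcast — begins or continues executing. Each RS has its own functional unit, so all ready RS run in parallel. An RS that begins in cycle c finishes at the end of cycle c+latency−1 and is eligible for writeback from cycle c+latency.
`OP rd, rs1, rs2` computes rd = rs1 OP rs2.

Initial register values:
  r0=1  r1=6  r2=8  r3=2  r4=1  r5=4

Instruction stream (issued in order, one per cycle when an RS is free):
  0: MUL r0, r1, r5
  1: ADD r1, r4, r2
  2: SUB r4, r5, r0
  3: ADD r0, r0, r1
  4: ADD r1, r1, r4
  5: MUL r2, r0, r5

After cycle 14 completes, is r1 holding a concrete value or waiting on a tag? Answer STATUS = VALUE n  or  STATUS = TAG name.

cycle 1: issue MUL r0<-Mul1 // r0:Mul1,r1:6,r2:8,r3:2,r4:1,r5:4
cycle 2: issue ADD r1<-Add1 // r0:Mul1,r1:Add1,r2:8,r3:2,r4:1,r5:4
cycle 3: issue SUB r4<-Add2 // r0:Mul1,r1:Add1,r2:8,r3:2,r4:Add2,r5:4
cycle 4: issue ADD r0<-Add3 // r0:Add3,r1:Add1,r2:8,r3:2,r4:Add2,r5:4
cycle 5: CDB Add1=9; issue ADD r1<-Add1 // r0:Add3,r1:Add1,r2:8,r3:2,r4:Add2,r5:4
cycle 6: CDB Mul1=24; issue MUL r2<-Mul1 // r0:Add3,r1:Add1,r2:Mul1,r3:2,r4:Add2,r5:4
cycle 7: - // r0:Add3,r1:Add1,r2:Mul1,r3:2,r4:Add2,r5:4
cycle 8: - // r0:Add3,r1:Add1,r2:Mul1,r3:2,r4:Add2,r5:4
cycle 9: CDB Add2=-20 // r0:Add3,r1:Add1,r2:Mul1,r3:2,r4:-20,r5:4
cycle 10: CDB Add3=33 // r0:33,r1:Add1,r2:Mul1,r3:2,r4:-20,r5:4
cycle 11: - // r0:33,r1:Add1,r2:Mul1,r3:2,r4:-20,r5:4
cycle 12: CDB Add1=-11 // r0:33,r1:-11,r2:Mul1,r3:2,r4:-20,r5:4
cycle 13: - // r0:33,r1:-11,r2:Mul1,r3:2,r4:-20,r5:4
cycle 14: - // r0:33,r1:-11,r2:Mul1,r3:2,r4:-20,r5:4

STATUS = VALUE -11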